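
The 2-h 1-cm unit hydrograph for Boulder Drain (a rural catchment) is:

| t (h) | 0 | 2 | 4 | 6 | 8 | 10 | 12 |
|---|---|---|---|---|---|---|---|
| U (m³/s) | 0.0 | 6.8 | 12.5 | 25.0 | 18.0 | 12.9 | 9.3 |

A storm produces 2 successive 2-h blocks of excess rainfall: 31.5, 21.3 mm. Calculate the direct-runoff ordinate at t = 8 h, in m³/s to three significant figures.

Q ≈ 110 m³/s

By discrete convolution, Q_j = Σ (P_i / 10 mm) · U_{j−i}.
At t = 8 h (j=4): Q = (31.5/10)·18.0 + (21.3/10)·25.0 = 110 m³/s.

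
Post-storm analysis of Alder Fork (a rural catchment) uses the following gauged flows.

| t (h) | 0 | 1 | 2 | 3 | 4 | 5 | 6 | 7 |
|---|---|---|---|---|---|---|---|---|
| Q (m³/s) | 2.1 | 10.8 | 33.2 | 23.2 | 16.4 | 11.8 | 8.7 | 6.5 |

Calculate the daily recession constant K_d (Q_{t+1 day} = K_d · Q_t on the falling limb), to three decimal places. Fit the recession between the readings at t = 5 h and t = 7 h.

K_d ≈ 0.001

Between t = 5 h and t = 7 h the flow falls from 11.8 to 6.5 m³/s over 2×1 h = 2 h.
Per-interval ratio K = (6.5/11.8)^(1/2) = 0.7422; K_d = K^(24/1) = 0.001.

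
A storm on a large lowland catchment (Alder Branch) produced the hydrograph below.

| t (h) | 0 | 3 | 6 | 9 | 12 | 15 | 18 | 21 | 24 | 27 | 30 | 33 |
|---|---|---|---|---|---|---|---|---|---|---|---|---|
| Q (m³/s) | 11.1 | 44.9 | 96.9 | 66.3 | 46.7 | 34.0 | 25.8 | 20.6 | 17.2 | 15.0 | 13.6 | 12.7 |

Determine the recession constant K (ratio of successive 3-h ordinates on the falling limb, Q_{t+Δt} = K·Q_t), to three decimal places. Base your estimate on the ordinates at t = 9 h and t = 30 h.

Using the recession-limb readings at t = 9 h and t = 30 h: Q falls from 66.3 to 13.6 m³/s over 7 intervals.
K = (Q₂/Q₁)^(1/7) = (13.6/66.3)^(1/7) = 0.797.

K ≈ 0.797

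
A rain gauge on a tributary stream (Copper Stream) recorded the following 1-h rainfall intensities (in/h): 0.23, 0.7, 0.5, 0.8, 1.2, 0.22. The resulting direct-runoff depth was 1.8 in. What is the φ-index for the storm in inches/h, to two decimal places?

φ ≈ 0.35 in/h

Only the 4 blocks with intensity above φ contribute runoff: 0.7, 0.5, 0.8, 1.2 in/h.
Σ(I−φ)·Δt = d  ⇒  (0.7+0.5+0.8+1.2 − 4φ)·1 = 1.8
φ = (3.200 − 1.8/1) / 4 = 0.35 in/h.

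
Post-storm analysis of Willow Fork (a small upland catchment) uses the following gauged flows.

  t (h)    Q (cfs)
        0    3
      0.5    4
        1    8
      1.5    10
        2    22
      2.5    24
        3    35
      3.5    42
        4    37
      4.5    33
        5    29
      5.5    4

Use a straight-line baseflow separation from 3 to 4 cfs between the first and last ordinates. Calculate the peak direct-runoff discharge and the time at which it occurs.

Q_p = 38.36 cfs at t = 3.5 h

Subtracting baseflow gives direct-runoff ordinates: 0.00, 0.91, 4.82, 6.73, 18.64, 20.55, 31.45, 38.36, 33.27, 29.18, 25.09, 0.00 cfs.
The maximum is 38.36 cfs, occurring at the reading for t = 3.5 h.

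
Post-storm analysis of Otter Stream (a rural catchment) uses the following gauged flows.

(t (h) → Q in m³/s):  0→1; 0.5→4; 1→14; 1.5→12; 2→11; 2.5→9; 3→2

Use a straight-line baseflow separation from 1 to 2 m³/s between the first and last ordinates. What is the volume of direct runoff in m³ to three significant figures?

V ≈ 76500 m³

Direct-runoff ordinates (Q − Q_b): 0.00, 2.83, 12.67, 10.50, 9.33, 7.17, 0.00 m³/s.
ΣQ_DR = 42.50 m³/s.
With Δt = 0.5 h = 1800 s, V = ΣQ_DR · Δt = 42.50 × 1800 = 76500 m³.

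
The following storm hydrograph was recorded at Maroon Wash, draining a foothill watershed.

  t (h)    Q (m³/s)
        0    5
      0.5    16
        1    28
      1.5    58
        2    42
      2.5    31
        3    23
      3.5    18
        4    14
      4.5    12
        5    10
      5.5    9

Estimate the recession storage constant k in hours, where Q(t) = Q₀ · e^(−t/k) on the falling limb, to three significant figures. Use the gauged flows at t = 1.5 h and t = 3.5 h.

On the falling limb, Q drops from 58 to 18 m³/s between t = 1.5 h and t = 3.5 h (Δt = 2 h).
k = −Δt / ln(Q₂/Q₁) = −2 / ln(18/58) = 1.71 h.

k ≈ 1.71 h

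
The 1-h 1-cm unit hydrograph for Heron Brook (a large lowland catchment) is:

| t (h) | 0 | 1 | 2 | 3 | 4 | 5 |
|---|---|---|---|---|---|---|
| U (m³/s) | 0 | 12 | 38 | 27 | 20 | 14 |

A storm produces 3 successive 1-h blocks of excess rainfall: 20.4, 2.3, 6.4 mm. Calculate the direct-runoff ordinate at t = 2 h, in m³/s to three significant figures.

Q ≈ 80.3 m³/s

By discrete convolution, Q_j = Σ (P_i / 10 mm) · U_{j−i}.
At t = 2 h (j=2): Q = (20.4/10)·38 + (2.3/10)·12 + (6.4/10)·0 = 80.3 m³/s.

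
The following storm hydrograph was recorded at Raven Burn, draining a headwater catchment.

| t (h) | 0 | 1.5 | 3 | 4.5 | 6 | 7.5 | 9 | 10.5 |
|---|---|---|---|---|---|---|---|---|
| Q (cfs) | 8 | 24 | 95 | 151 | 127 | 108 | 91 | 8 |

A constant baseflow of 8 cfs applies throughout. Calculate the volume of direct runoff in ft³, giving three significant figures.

Direct-runoff ordinates (Q − Q_b): 0.0, 16.0, 87.0, 143.0, 119.0, 100.0, 83.0, 0.0 cfs.
ΣQ_DR = 548.0 cfs.
With Δt = 1.5 h = 5400 s, V = ΣQ_DR · Δt = 548.0 × 5400 = 2.96 × 10^6 ft³.

V ≈ 2.96 × 10^6 ft³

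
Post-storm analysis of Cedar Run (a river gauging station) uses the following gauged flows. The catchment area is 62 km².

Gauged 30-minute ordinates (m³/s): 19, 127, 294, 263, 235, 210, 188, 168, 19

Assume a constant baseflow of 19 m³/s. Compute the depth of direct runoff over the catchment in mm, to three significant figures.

Direct runoff: 0.0, 108.0, 275.0, 244.0, 216.0, 191.0, 169.0, 149.0, 0.0 m³/s; ΣQ_DR = 1352 m³/s.
V = ΣQ_DR · Δt = 1352 × 1800 s = 2.434 × 10^6 m³.
Over A = 62 km², depth = V / A = 39.3 mm.

d ≈ 39.3 mm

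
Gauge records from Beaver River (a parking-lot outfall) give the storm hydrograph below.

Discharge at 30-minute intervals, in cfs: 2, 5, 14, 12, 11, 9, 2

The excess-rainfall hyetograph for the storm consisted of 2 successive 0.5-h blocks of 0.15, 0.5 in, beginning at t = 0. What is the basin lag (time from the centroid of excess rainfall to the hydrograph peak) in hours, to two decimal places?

t_L ≈ 0.37 h

Centroid of excess rainfall: t_c = Σ P_i·t̄_i / ΣP_i = 0.6346 h (block centres at 0.25, 0.75 h).
Hydrograph peak occurs at t = 1 h, so basin lag t_L = 1 − 0.6346 = 0.37 h.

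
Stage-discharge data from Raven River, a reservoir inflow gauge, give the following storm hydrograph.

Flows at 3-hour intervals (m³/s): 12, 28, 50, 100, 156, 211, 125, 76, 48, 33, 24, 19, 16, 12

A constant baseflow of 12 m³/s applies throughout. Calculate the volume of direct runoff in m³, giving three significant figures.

Direct-runoff ordinates (Q − Q_b): 0.0, 16.0, 38.0, 88.0, 144.0, 199.0, 113.0, 64.0, 36.0, 21.0, 12.0, 7.0, 4.0, 0.0 m³/s.
ΣQ_DR = 742.0 m³/s.
With Δt = 3 h = 10800 s, V = ΣQ_DR · Δt = 742.0 × 10800 = 8.01 × 10^6 m³.

V ≈ 8.01 × 10^6 m³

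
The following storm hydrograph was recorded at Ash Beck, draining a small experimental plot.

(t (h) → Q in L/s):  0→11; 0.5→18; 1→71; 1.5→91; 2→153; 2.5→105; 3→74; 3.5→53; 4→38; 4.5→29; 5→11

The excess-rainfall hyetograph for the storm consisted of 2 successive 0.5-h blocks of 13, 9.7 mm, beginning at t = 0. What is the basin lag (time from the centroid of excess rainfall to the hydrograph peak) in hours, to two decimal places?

Centroid of excess rainfall: t_c = Σ P_i·t̄_i / ΣP_i = 0.4637 h (block centres at 0.25, 0.75 h).
Hydrograph peak occurs at t = 2 h, so basin lag t_L = 2 − 0.4637 = 1.54 h.

t_L ≈ 1.54 h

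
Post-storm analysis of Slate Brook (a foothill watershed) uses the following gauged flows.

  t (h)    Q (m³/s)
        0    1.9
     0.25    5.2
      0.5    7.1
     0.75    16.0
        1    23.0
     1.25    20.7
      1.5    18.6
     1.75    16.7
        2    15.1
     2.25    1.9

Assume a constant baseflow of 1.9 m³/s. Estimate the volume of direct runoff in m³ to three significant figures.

V ≈ 96500 m³

Direct-runoff ordinates (Q − Q_b): 0.0, 3.3, 5.2, 14.1, 21.1, 18.8, 16.7, 14.8, 13.2, 0.0 m³/s.
ΣQ_DR = 107.2 m³/s.
With Δt = 0.25 h = 900 s, V = ΣQ_DR · Δt = 107.2 × 900 = 96500 m³.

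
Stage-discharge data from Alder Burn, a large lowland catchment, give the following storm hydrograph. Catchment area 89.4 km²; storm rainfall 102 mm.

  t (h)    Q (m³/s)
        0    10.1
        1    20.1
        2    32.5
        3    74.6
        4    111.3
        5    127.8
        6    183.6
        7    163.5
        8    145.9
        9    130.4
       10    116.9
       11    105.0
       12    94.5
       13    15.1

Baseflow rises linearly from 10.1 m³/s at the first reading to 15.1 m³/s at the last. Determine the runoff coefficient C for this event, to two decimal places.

C ≈ 0.46

ΣQ_DR = 1155 m³/s; V = ΣQ_DR·Δt = 4.158 × 10^6 m³.
Runoff depth d = V / A = 46.51 mm.
C = d / P = 46.51 / 102 = 0.46.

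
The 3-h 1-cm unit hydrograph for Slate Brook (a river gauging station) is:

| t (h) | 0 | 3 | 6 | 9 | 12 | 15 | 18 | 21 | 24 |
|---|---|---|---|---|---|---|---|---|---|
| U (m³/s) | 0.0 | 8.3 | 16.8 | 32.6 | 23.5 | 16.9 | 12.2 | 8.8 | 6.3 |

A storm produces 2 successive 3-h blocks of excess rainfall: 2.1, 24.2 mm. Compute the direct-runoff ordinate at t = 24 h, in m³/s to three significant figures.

By discrete convolution, Q_j = Σ (P_i / 10 mm) · U_{j−i}.
At t = 24 h (j=8): Q = (2.1/10)·6.3 + (24.2/10)·8.8 = 22.6 m³/s.

Q ≈ 22.6 m³/s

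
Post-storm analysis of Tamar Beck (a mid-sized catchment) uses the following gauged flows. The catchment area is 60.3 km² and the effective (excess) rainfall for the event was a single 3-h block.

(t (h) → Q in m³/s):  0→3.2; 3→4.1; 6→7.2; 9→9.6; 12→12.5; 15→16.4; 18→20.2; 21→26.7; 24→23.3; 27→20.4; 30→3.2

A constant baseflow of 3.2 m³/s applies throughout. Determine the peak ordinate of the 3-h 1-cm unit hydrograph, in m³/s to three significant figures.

Direct runoff: 0.0, 0.9, 4.0, 6.4, 9.3, 13.2, 17.0, 23.5, 20.1, 17.2, 0.0 m³/s; ΣQ_DR = 111.6 m³/s, peak = 23.5 m³/s.
Runoff depth d = ΣQ_DR·Δt / A = 111.6 × 10800 / (60.3 km²) = 19.99 mm.
The 1-cm UH is the DRH scaled by (10 mm)/d, so U_p = 23.5 × 10/19.99 = 11.8 m³/s.

U_p ≈ 11.8 m³/s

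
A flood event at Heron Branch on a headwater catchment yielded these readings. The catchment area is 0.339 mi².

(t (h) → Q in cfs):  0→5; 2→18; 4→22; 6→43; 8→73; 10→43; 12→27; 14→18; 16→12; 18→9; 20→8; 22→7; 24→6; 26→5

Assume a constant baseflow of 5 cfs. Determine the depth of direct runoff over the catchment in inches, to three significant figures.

d ≈ 2.07 in

Direct runoff: 0.0, 13.0, 17.0, 38.0, 68.0, 38.0, 22.0, 13.0, 7.0, 4.0, 3.0, 2.0, 1.0, 0.0 cfs; ΣQ_DR = 226.0 cfs.
V = ΣQ_DR · Δt = 226.0 × 7200 s = 1.627 × 10^6 ft³.
Over A = 0.339 mi², depth = V / A = 2.07 in.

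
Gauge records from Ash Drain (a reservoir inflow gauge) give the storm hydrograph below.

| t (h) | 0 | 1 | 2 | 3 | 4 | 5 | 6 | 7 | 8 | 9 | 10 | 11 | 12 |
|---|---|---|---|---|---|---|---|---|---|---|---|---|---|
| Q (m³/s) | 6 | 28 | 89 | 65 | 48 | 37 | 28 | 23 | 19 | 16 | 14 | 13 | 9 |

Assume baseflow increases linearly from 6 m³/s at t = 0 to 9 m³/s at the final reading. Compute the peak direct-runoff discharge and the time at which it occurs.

Q_p = 82.50 m³/s at t = 2 h

Subtracting baseflow gives direct-runoff ordinates: 0.00, 21.75, 82.50, 58.25, 41.00, 29.75, 20.50, 15.25, 11.00, 7.75, 5.50, 4.25, 0.00 m³/s.
The maximum is 82.50 m³/s, occurring at the reading for t = 2 h.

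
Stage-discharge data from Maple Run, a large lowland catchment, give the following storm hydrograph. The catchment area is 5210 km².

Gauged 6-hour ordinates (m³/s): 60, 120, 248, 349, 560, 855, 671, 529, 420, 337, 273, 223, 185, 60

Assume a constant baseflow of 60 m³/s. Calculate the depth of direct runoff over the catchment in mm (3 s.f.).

Direct runoff: 0.0, 60.0, 188.0, 289.0, 500.0, 795.0, 611.0, 469.0, 360.0, 277.0, 213.0, 163.0, 125.0, 0.0 m³/s; ΣQ_DR = 4050 m³/s.
V = ΣQ_DR · Δt = 4050 × 21600 s = 8.748 × 10^7 m³.
Over A = 5210 km², depth = V / A = 16.8 mm.

d ≈ 16.8 mm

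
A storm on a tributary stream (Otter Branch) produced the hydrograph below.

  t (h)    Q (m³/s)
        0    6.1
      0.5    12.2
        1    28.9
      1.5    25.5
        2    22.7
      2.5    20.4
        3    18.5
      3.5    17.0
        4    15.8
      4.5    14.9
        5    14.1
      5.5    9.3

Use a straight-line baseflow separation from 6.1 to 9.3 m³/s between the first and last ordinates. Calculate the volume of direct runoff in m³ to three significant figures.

V ≈ 2.03 × 10^5 m³

Direct-runoff ordinates (Q − Q_b): 0.00, 5.81, 22.22, 18.53, 15.44, 12.85, 10.65, 8.86, 7.37, 6.18, 5.09, 0.00 m³/s.
ΣQ_DR = 113.0 m³/s.
With Δt = 0.5 h = 1800 s, V = ΣQ_DR · Δt = 113.0 × 1800 = 2.03 × 10^5 m³.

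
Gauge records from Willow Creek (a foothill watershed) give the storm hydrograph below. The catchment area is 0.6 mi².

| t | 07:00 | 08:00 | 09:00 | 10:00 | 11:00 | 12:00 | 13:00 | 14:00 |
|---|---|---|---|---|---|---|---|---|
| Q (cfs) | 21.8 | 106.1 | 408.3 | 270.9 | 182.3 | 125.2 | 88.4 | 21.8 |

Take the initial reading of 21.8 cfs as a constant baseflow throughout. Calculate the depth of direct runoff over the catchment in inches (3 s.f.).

d ≈ 2.71 in

Direct runoff: 0.0, 84.3, 386.5, 249.1, 160.5, 103.4, 66.6, 0.0 cfs; ΣQ_DR = 1050 cfs.
V = ΣQ_DR · Δt = 1050 × 3600 s = 3.781 × 10^6 ft³.
Over A = 0.6 mi², depth = V / A = 2.71 in.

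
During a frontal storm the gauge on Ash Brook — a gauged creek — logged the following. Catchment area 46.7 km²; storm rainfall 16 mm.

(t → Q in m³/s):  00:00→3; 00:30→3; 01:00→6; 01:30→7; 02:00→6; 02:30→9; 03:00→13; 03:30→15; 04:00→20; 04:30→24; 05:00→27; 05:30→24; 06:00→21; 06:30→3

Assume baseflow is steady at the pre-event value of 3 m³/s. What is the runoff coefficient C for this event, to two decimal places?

ΣQ_DR = 139.0 m³/s; V = ΣQ_DR·Δt = 2.502 × 10^5 m³.
Runoff depth d = V / A = 5.358 mm.
C = d / P = 5.358 / 16 = 0.33.

C ≈ 0.33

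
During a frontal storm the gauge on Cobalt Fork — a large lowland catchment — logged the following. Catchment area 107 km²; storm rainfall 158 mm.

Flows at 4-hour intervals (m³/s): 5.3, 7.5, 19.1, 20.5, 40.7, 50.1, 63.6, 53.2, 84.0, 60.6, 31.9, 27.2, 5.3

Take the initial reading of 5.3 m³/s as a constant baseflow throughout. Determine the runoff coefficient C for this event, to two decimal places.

ΣQ_DR = 400.1 m³/s; V = ΣQ_DR·Δt = 5.761 × 10^6 m³.
Runoff depth d = V / A = 53.85 mm.
C = d / P = 53.85 / 158 = 0.34.

C ≈ 0.34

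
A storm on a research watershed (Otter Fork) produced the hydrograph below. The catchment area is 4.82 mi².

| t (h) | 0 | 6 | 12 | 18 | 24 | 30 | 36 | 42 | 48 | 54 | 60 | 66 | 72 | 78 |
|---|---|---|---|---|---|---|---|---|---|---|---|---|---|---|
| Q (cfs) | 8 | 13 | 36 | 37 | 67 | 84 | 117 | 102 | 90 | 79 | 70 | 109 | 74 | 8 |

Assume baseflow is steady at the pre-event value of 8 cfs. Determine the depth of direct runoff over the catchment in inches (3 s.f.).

d ≈ 1.51 in

Direct runoff: 0.0, 5.0, 28.0, 29.0, 59.0, 76.0, 109.0, 94.0, 82.0, 71.0, 62.0, 101.0, 66.0, 0.0 cfs; ΣQ_DR = 782.0 cfs.
V = ΣQ_DR · Δt = 782.0 × 21600 s = 1.689 × 10^7 ft³.
Over A = 4.82 mi², depth = V / A = 1.51 in.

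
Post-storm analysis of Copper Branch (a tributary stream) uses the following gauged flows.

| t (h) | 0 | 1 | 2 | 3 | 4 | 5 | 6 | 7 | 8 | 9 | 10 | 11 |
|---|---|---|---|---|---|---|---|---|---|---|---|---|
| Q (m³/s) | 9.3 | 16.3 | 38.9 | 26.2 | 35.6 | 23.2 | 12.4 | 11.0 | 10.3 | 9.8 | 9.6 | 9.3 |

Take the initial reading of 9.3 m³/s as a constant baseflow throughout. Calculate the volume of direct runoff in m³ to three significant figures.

Direct-runoff ordinates (Q − Q_b): 0.0, 7.0, 29.6, 16.9, 26.3, 13.9, 3.1, 1.7, 1.0, 0.5, 0.3, 0.0 m³/s.
ΣQ_DR = 100.3 m³/s.
With Δt = 1 h = 3600 s, V = ΣQ_DR · Δt = 100.3 × 3600 = 3.61 × 10^5 m³.

V ≈ 3.61 × 10^5 m³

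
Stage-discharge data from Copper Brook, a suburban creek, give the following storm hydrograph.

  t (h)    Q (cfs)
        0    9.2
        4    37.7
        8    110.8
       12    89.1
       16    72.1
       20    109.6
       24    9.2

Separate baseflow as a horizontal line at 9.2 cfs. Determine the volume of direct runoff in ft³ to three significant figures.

Direct-runoff ordinates (Q − Q_b): 0.0, 28.5, 101.6, 79.9, 62.9, 100.4, 0.0 cfs.
ΣQ_DR = 373.3 cfs.
With Δt = 4 h = 14400 s, V = ΣQ_DR · Δt = 373.3 × 14400 = 5.38 × 10^6 ft³.

V ≈ 5.38 × 10^6 ft³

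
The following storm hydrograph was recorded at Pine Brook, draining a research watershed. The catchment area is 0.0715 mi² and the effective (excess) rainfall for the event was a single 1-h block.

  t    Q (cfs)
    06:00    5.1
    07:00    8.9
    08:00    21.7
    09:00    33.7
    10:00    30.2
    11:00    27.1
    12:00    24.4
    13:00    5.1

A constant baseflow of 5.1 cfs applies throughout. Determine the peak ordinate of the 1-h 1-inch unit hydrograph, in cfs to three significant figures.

U_p ≈ 11.4 cfs

Direct runoff: 0.0, 3.8, 16.6, 28.6, 25.1, 22.0, 19.3, 0.0 cfs; ΣQ_DR = 115.4 cfs, peak = 28.6 cfs.
Runoff depth d = ΣQ_DR·Δt / A = 115.4 × 3600 / (0.0715 mi²) = 2.501 in.
The 1-inch UH is the DRH scaled by (1 in)/d, so U_p = 28.6 × 1/2.501 = 11.4 cfs.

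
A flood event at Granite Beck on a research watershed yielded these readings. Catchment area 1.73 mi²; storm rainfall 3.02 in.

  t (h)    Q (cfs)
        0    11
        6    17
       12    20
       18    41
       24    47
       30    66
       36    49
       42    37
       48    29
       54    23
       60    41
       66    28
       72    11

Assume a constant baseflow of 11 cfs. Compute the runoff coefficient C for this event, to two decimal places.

C ≈ 0.49

ΣQ_DR = 277.0 cfs; V = ΣQ_DR·Δt = 5.983 × 10^6 ft³.
Runoff depth d = V / A = 1.489 in.
C = d / P = 1.489 / 3.02 = 0.49.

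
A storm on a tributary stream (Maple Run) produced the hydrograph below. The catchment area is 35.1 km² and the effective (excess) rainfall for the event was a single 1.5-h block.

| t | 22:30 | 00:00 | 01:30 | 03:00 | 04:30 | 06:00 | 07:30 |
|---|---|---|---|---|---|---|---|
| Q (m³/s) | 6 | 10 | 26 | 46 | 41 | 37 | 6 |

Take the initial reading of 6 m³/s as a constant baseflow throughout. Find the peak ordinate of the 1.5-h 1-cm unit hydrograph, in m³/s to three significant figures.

Direct runoff: 0.0, 4.0, 20.0, 40.0, 35.0, 31.0, 0.0 m³/s; ΣQ_DR = 130.0 m³/s, peak = 40.0 m³/s.
Runoff depth d = ΣQ_DR·Δt / A = 130.0 × 5400 / (35.1 km²) = 20.00 mm.
The 1-cm UH is the DRH scaled by (10 mm)/d, so U_p = 40.0 × 10/20.00 = 20.0 m³/s.

U_p ≈ 20.0 m³/s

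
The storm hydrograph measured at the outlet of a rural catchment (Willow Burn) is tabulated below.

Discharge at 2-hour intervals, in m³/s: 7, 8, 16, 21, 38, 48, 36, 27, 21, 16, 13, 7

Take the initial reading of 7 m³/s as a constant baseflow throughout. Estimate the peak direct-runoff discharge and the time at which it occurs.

Q_p = 41.0 m³/s at t = 10 h

Subtracting baseflow gives direct-runoff ordinates: 0.0, 1.0, 9.0, 14.0, 31.0, 41.0, 29.0, 20.0, 14.0, 9.0, 6.0, 0.0 m³/s.
The maximum is 41.0 m³/s, occurring at the reading for t = 10 h.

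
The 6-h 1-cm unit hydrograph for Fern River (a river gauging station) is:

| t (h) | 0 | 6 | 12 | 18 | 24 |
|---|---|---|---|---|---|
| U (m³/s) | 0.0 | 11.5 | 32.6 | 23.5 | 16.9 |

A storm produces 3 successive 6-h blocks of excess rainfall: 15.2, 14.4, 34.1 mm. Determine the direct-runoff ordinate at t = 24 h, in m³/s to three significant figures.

By discrete convolution, Q_j = Σ (P_i / 10 mm) · U_{j−i}.
At t = 24 h (j=4): Q = (15.2/10)·16.9 + (14.4/10)·23.5 + (34.1/10)·32.6 = 171 m³/s.

Q ≈ 171 m³/s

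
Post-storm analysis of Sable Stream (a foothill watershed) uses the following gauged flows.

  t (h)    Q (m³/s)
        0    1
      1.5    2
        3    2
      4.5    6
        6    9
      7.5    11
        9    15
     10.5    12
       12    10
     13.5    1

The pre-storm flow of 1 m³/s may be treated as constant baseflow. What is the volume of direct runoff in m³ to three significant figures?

V ≈ 3.19 × 10^5 m³

Direct-runoff ordinates (Q − Q_b): 0.0, 1.0, 1.0, 5.0, 8.0, 10.0, 14.0, 11.0, 9.0, 0.0 m³/s.
ΣQ_DR = 59.00 m³/s.
With Δt = 1.5 h = 5400 s, V = ΣQ_DR · Δt = 59.00 × 5400 = 3.19 × 10^5 m³.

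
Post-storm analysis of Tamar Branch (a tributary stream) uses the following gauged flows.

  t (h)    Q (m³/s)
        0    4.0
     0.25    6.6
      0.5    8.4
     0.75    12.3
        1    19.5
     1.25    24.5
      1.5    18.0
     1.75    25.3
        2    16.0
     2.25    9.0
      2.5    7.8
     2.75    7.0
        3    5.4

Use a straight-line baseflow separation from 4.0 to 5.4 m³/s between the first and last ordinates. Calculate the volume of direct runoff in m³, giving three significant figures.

Direct-runoff ordinates (Q − Q_b): 0.00, 2.48, 4.17, 7.95, 15.03, 19.92, 13.30, 20.48, 11.07, 3.95, 2.63, 1.72, 0.00 m³/s.
ΣQ_DR = 102.7 m³/s.
With Δt = 0.25 h = 900 s, V = ΣQ_DR · Δt = 102.7 × 900 = 92400 m³.

V ≈ 92400 m³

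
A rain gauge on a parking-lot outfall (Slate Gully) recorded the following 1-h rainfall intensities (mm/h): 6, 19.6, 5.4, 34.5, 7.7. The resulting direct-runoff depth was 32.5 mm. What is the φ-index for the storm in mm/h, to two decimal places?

Only the 2 blocks with intensity above φ contribute runoff: 19.6, 34.5 mm/h.
Σ(I−φ)·Δt = d  ⇒  (19.6+34.5 − 2φ)·1 = 32.5
φ = (54.10 − 32.5/1) / 2 = 10.80 mm/h.

φ ≈ 10.80 mm/h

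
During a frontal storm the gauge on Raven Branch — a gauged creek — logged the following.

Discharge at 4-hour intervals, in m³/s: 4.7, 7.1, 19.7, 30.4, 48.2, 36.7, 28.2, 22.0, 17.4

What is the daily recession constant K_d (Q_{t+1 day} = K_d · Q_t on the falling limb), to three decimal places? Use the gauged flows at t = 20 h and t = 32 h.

K_d ≈ 0.225

Between t = 20 h and t = 32 h the flow falls from 36.7 to 17.4 m³/s over 3×4 h = 12 h.
Per-interval ratio K = (17.4/36.7)^(1/3) = 0.7798; K_d = K^(24/4) = 0.225.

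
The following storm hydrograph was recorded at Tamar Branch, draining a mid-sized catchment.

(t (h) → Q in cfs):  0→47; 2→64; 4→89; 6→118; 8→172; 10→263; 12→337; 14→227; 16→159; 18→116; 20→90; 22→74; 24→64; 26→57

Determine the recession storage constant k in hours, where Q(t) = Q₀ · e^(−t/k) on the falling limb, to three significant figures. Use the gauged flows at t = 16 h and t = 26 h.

k ≈ 9.75 h

On the falling limb, Q drops from 159 to 57 cfs between t = 16 h and t = 26 h (Δt = 10 h).
k = −Δt / ln(Q₂/Q₁) = −10 / ln(57/159) = 9.75 h.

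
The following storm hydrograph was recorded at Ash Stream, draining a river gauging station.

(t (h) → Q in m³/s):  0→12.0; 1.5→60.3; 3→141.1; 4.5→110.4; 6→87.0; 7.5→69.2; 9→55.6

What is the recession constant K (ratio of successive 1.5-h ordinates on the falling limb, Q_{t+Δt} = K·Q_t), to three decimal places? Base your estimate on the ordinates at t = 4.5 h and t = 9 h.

K ≈ 0.796

Using the recession-limb readings at t = 4.5 h and t = 9 h: Q falls from 110.4 to 55.6 m³/s over 3 intervals.
K = (Q₂/Q₁)^(1/3) = (55.6/110.4)^(1/3) = 0.796.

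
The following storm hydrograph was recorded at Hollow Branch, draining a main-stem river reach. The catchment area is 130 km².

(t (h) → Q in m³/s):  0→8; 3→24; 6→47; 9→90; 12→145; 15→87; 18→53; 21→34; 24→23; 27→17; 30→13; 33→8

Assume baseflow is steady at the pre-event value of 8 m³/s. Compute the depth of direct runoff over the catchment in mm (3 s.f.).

d ≈ 37.6 mm

Direct runoff: 0.0, 16.0, 39.0, 82.0, 137.0, 79.0, 45.0, 26.0, 15.0, 9.0, 5.0, 0.0 m³/s; ΣQ_DR = 453.0 m³/s.
V = ΣQ_DR · Δt = 453.0 × 10800 s = 4.892 × 10^6 m³.
Over A = 130 km², depth = V / A = 37.6 mm.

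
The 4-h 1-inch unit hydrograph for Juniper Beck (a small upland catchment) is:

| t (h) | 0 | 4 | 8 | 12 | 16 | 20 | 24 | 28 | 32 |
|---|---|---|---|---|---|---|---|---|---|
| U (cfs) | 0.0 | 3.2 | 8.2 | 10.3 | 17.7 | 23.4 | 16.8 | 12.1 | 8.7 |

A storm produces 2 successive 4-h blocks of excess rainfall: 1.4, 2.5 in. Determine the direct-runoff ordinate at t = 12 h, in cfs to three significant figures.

By discrete convolution, Q_j = Σ (P_i / 1 in) · U_{j−i}.
At t = 12 h (j=3): Q = (1.4/1)·10.3 + (2.5/1)·8.2 = 34.9 cfs.

Q ≈ 34.9 cfs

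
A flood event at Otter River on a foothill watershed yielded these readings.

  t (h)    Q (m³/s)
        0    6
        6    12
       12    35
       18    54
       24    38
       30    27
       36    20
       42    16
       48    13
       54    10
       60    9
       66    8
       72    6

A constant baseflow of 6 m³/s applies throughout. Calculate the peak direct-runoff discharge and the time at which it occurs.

Q_p = 48.0 m³/s at t = 18 h

Subtracting baseflow gives direct-runoff ordinates: 0.0, 6.0, 29.0, 48.0, 32.0, 21.0, 14.0, 10.0, 7.0, 4.0, 3.0, 2.0, 0.0 m³/s.
The maximum is 48.0 m³/s, occurring at the reading for t = 18 h.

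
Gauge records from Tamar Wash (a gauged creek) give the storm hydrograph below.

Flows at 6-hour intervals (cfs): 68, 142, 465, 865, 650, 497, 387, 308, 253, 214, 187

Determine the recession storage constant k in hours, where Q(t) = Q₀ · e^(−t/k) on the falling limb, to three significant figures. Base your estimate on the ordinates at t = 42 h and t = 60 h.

k ≈ 36.1 h

On the falling limb, Q drops from 308 to 187 cfs between t = 42 h and t = 60 h (Δt = 18 h).
k = −Δt / ln(Q₂/Q₁) = −18 / ln(187/308) = 36.1 h.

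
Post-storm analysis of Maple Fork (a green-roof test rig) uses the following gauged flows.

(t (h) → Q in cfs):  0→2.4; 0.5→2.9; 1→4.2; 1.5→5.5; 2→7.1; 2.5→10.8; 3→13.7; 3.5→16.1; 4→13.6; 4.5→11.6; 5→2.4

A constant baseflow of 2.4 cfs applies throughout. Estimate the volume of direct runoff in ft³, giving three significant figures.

Direct-runoff ordinates (Q − Q_b): 0.0, 0.5, 1.8, 3.1, 4.7, 8.4, 11.3, 13.7, 11.2, 9.2, 0.0 cfs.
ΣQ_DR = 63.90 cfs.
With Δt = 0.5 h = 1800 s, V = ΣQ_DR · Δt = 63.90 × 1800 = 1.15 × 10^5 ft³.

V ≈ 1.15 × 10^5 ft³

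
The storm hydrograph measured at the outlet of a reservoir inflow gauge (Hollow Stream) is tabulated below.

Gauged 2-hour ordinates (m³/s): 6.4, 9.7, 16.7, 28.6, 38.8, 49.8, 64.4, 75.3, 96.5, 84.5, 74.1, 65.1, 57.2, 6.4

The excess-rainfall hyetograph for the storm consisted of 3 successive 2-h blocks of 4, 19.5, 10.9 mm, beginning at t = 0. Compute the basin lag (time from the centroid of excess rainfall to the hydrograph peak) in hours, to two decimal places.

t_L ≈ 12.60 h

Centroid of excess rainfall: t_c = Σ P_i·t̄_i / ΣP_i = 3.4012 h (block centres at 1, 3, 5 h).
Hydrograph peak occurs at t = 16 h, so basin lag t_L = 16 − 3.4012 = 12.60 h.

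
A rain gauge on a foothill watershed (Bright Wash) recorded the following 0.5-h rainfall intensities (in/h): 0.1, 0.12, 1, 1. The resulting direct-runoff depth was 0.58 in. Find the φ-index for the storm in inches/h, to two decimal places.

φ ≈ 0.42 in/h

Only the 2 blocks with intensity above φ contribute runoff: 1, 1 in/h.
Σ(I−φ)·Δt = d  ⇒  (1+1 − 2φ)·0.5 = 0.58
φ = (2.000 − 0.58/0.5) / 2 = 0.42 in/h.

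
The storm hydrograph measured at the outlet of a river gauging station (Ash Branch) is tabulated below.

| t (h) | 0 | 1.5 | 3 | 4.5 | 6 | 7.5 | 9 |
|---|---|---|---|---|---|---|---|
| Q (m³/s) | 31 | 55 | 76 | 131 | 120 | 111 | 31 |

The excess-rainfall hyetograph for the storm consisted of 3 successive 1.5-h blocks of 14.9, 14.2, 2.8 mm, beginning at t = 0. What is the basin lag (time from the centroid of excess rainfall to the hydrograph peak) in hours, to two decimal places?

t_L ≈ 2.82 h

Centroid of excess rainfall: t_c = Σ P_i·t̄_i / ΣP_i = 1.6810 h (block centres at 0.75, 2.25, 3.75 h).
Hydrograph peak occurs at t = 4.5 h, so basin lag t_L = 4.5 − 1.6810 = 2.82 h.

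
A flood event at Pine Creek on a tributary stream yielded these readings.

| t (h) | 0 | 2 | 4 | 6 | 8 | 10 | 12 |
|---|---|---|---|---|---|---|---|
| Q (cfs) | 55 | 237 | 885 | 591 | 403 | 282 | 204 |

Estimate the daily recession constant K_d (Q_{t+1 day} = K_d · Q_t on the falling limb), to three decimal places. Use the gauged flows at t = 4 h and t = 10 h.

Between t = 4 h and t = 10 h the flow falls from 885 to 282 cfs over 3×2 h = 6 h.
Per-interval ratio K = (282/885)^(1/3) = 0.6830; K_d = K^(24/2) = 0.010.

K_d ≈ 0.010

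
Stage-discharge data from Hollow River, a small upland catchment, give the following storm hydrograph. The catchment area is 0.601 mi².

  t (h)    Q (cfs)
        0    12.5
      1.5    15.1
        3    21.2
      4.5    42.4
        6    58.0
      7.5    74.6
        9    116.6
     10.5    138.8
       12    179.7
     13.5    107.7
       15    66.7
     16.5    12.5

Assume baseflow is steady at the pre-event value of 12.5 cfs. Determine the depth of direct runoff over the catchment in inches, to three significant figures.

d ≈ 2.69 in

Direct runoff: 0.0, 2.6, 8.7, 29.9, 45.5, 62.1, 104.1, 126.3, 167.2, 95.2, 54.2, 0.0 cfs; ΣQ_DR = 695.8 cfs.
V = ΣQ_DR · Δt = 695.8 × 5400 s = 3.757 × 10^6 ft³.
Over A = 0.601 mi², depth = V / A = 2.69 in.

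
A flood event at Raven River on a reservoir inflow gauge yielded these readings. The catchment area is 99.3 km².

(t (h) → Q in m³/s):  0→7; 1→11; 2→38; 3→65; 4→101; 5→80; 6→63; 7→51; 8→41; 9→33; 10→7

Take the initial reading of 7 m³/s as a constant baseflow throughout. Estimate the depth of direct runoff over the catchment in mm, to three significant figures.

Direct runoff: 0.0, 4.0, 31.0, 58.0, 94.0, 73.0, 56.0, 44.0, 34.0, 26.0, 0.0 m³/s; ΣQ_DR = 420.0 m³/s.
V = ΣQ_DR · Δt = 420.0 × 3600 s = 1.512 × 10^6 m³.
Over A = 99.3 km², depth = V / A = 15.2 mm.

d ≈ 15.2 mm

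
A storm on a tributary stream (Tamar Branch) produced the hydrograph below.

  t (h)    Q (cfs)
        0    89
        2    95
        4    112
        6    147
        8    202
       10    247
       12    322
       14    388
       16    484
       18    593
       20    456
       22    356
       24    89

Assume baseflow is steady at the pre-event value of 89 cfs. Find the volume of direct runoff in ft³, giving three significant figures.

V ≈ 1.74 × 10^7 ft³

Direct-runoff ordinates (Q − Q_b): 0.0, 6.0, 23.0, 58.0, 113.0, 158.0, 233.0, 299.0, 395.0, 504.0, 367.0, 267.0, 0.0 cfs.
ΣQ_DR = 2423 cfs.
With Δt = 2 h = 7200 s, V = ΣQ_DR · Δt = 2423 × 7200 = 1.74 × 10^7 ft³.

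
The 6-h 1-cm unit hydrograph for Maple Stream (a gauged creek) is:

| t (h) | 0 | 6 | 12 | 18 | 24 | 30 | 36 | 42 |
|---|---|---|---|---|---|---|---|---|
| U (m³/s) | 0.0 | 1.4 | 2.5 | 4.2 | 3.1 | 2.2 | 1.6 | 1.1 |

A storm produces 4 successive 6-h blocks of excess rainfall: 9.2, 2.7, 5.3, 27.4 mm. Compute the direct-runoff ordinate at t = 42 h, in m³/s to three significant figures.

Q ≈ 11.1 m³/s

By discrete convolution, Q_j = Σ (P_i / 10 mm) · U_{j−i}.
At t = 42 h (j=7): Q = (9.2/10)·1.1 + (2.7/10)·1.6 + (5.3/10)·2.2 + (27.4/10)·3.1 = 11.1 m³/s.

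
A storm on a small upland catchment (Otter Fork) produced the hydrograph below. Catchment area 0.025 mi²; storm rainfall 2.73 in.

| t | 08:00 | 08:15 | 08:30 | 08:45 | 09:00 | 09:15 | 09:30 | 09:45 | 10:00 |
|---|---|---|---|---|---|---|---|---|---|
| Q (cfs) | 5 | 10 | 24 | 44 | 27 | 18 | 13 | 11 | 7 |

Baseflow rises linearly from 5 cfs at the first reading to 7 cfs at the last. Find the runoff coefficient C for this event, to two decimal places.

C ≈ 0.60

ΣQ_DR = 105.0 cfs; V = ΣQ_DR·Δt = 94500 ft³.
Runoff depth d = V / A = 1.627 in.
C = d / P = 1.627 / 2.73 = 0.60.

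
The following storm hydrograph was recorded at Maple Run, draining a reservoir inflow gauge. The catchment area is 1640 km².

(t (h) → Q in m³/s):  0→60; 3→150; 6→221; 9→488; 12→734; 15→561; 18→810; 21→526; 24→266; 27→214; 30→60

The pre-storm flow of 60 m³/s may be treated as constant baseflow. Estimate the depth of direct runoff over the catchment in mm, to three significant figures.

d ≈ 22.6 mm

Direct runoff: 0.0, 90.0, 161.0, 428.0, 674.0, 501.0, 750.0, 466.0, 206.0, 154.0, 0.0 m³/s; ΣQ_DR = 3430 m³/s.
V = ΣQ_DR · Δt = 3430 × 10800 s = 3.704 × 10^7 m³.
Over A = 1640 km², depth = V / A = 22.6 mm.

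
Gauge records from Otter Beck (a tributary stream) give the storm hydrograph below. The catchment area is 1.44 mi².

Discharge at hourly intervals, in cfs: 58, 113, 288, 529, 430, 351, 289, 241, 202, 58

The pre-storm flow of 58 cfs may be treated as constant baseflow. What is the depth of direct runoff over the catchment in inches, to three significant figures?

Direct runoff: 0.0, 55.0, 230.0, 471.0, 372.0, 293.0, 231.0, 183.0, 144.0, 0.0 cfs; ΣQ_DR = 1979 cfs.
V = ΣQ_DR · Δt = 1979 × 3600 s = 7.124 × 10^6 ft³.
Over A = 1.44 mi², depth = V / A = 2.13 in.

d ≈ 2.13 in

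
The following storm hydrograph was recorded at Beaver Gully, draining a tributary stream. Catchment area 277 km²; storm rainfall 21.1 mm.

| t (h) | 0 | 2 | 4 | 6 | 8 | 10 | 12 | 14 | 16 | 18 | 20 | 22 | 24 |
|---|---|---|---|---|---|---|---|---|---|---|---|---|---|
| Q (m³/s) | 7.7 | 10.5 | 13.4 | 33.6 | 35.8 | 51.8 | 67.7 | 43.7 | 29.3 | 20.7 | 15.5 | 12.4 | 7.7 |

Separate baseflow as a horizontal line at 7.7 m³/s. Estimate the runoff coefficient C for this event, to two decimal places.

ΣQ_DR = 249.7 m³/s; V = ΣQ_DR·Δt = 1.798 × 10^6 m³.
Runoff depth d = V / A = 6.490 mm.
C = d / P = 6.490 / 21.1 = 0.31.

C ≈ 0.31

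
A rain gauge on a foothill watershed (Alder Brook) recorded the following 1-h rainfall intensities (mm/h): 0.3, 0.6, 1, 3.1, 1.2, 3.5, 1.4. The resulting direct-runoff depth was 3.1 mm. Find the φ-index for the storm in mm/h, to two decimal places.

φ ≈ 1.75 mm/h

Only the 2 blocks with intensity above φ contribute runoff: 3.1, 3.5 mm/h.
Σ(I−φ)·Δt = d  ⇒  (3.1+3.5 − 2φ)·1 = 3.1
φ = (6.600 − 3.1/1) / 2 = 1.75 mm/h.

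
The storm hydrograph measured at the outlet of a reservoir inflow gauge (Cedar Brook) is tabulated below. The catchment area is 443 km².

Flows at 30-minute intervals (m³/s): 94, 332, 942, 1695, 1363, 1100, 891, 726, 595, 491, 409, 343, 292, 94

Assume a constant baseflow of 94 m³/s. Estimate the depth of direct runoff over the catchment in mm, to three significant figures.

d ≈ 32.7 mm

Direct runoff: 0.0, 238.0, 848.0, 1601.0, 1269.0, 1006.0, 797.0, 632.0, 501.0, 397.0, 315.0, 249.0, 198.0, 0.0 m³/s; ΣQ_DR = 8051 m³/s.
V = ΣQ_DR · Δt = 8051 × 1800 s = 1.449 × 10^7 m³.
Over A = 443 km², depth = V / A = 32.7 mm.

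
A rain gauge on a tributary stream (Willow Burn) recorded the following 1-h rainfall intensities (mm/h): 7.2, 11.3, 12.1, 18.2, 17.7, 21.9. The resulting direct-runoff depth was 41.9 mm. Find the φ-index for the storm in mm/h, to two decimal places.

Only the 5 blocks with intensity above φ contribute runoff: 11.3, 12.1, 18.2, 17.7, 21.9 mm/h.
Σ(I−φ)·Δt = d  ⇒  (11.3+12.1+18.2+17.7+21.9 − 5φ)·1 = 41.9
φ = (81.20 − 41.9/1) / 5 = 7.86 mm/h.

φ ≈ 7.86 mm/h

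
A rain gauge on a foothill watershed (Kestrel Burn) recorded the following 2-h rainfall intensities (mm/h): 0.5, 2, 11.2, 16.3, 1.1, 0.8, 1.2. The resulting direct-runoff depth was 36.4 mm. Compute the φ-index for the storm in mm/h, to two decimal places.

Only the 2 blocks with intensity above φ contribute runoff: 11.2, 16.3 mm/h.
Σ(I−φ)·Δt = d  ⇒  (11.2+16.3 − 2φ)·2 = 36.4
φ = (27.50 − 36.4/2) / 2 = 4.65 mm/h.

φ ≈ 4.65 mm/h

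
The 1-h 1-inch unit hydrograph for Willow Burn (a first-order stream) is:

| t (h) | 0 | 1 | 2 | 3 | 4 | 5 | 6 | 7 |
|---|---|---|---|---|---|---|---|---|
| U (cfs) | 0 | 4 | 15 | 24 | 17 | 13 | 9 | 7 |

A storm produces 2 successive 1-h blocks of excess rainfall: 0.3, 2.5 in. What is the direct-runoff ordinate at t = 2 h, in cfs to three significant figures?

Q ≈ 14.5 cfs

By discrete convolution, Q_j = Σ (P_i / 1 in) · U_{j−i}.
At t = 2 h (j=2): Q = (0.3/1)·15 + (2.5/1)·4 = 14.5 cfs.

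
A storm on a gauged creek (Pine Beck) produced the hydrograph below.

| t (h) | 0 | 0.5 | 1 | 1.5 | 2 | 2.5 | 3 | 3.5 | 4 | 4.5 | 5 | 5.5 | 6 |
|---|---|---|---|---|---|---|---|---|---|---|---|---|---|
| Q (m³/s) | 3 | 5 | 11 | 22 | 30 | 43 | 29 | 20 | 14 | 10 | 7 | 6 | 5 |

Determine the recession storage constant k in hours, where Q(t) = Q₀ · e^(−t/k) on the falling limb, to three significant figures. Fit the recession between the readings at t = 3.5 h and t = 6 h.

On the falling limb, Q drops from 20 to 5 m³/s between t = 3.5 h and t = 6 h (Δt = 2.5 h).
k = −Δt / ln(Q₂/Q₁) = −2.5 / ln(5/20) = 1.80 h.

k ≈ 1.80 h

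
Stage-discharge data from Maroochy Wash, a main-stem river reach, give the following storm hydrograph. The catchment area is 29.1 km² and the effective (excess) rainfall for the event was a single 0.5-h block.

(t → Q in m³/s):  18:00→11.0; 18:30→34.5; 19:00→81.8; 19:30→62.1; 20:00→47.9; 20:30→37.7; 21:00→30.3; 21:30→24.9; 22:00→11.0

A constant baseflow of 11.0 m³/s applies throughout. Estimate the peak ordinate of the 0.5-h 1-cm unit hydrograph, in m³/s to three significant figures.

Direct runoff: 0.0, 23.5, 70.8, 51.1, 36.9, 26.7, 19.3, 13.9, 0.0 m³/s; ΣQ_DR = 242.2 m³/s, peak = 70.8 m³/s.
Runoff depth d = ΣQ_DR·Δt / A = 242.2 × 1800 / (29.1 km²) = 14.98 mm.
The 1-cm UH is the DRH scaled by (10 mm)/d, so U_p = 70.8 × 10/14.98 = 47.3 m³/s.

U_p ≈ 47.3 m³/s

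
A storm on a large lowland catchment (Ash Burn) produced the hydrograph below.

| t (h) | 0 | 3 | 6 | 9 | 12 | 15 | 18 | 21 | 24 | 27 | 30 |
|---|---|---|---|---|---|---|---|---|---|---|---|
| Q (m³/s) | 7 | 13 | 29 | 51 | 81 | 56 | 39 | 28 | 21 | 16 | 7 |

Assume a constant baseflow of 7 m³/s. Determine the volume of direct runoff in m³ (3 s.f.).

Direct-runoff ordinates (Q − Q_b): 0.0, 6.0, 22.0, 44.0, 74.0, 49.0, 32.0, 21.0, 14.0, 9.0, 0.0 m³/s.
ΣQ_DR = 271.0 m³/s.
With Δt = 3 h = 10800 s, V = ΣQ_DR · Δt = 271.0 × 10800 = 2.93 × 10^6 m³.

V ≈ 2.93 × 10^6 m³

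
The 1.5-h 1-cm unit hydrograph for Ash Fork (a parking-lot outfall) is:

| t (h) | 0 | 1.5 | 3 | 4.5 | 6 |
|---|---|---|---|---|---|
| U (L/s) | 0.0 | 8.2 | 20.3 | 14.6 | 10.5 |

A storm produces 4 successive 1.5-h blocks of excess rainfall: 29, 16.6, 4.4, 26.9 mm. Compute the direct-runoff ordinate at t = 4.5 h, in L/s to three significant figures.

By discrete convolution, Q_j = Σ (P_i / 10 mm) · U_{j−i}.
At t = 4.5 h (j=3): Q = (29/10)·14.6 + (16.6/10)·20.3 + (4.4/10)·8.2 + (26.9/10)·0.0 = 79.6 L/s.

Q ≈ 79.6 L/s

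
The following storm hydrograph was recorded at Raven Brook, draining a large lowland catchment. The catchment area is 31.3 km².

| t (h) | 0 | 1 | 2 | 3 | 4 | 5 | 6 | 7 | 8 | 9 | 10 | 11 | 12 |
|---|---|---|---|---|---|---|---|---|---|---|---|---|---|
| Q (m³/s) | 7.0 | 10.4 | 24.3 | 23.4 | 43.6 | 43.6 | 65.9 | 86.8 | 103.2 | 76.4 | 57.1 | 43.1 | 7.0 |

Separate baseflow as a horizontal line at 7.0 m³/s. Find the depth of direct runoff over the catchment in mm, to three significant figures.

d ≈ 57.6 mm

Direct runoff: 0.0, 3.4, 17.3, 16.4, 36.6, 36.6, 58.9, 79.8, 96.2, 69.4, 50.1, 36.1, 0.0 m³/s; ΣQ_DR = 500.8 m³/s.
V = ΣQ_DR · Δt = 500.8 × 3600 s = 1.803 × 10^6 m³.
Over A = 31.3 km², depth = V / A = 57.6 mm.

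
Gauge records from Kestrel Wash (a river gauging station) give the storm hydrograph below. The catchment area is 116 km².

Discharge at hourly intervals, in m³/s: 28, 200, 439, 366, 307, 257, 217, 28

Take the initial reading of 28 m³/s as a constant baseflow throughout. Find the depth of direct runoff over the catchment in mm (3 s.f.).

Direct runoff: 0.0, 172.0, 411.0, 338.0, 279.0, 229.0, 189.0, 0.0 m³/s; ΣQ_DR = 1618 m³/s.
V = ΣQ_DR · Δt = 1618 × 3600 s = 5.825 × 10^6 m³.
Over A = 116 km², depth = V / A = 50.2 mm.

d ≈ 50.2 mm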